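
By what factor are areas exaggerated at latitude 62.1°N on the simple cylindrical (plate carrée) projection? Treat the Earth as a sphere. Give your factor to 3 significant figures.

2.14

For the equirectangular projection with φ₀ = 0 (plate carrée), h = 1 along meridians and k = sec φ along parallels.
Areal scale = h·k = 1 × sec φ; at 62.1°, h = 1.000, k = 2.137, so h·k = 2.137.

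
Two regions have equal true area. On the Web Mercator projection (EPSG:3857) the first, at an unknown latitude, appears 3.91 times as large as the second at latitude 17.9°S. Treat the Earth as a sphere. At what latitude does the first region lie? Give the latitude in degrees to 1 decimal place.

On Mercator, (apparent₁)/(apparent₂) = sec²φ₁ / sec²φ₂ when true areas are equal.
cos²φ₂ / cos²φ₁ = 3.91  ⇒  cos φ₁ = cos 17.9° / √3.91 = 0.9516/1.977 = 0.4812.
φ₁ = arccos(0.4812) ≈ 61.2°.

61.2°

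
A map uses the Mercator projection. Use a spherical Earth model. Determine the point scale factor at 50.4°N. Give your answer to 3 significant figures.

1.57

The Mercator projection is conformal; its linear scale factor is the same in every direction and equals sec φ = 1/cos φ.
k = 1/cos 50.4° = 1/0.6374 = 1.569.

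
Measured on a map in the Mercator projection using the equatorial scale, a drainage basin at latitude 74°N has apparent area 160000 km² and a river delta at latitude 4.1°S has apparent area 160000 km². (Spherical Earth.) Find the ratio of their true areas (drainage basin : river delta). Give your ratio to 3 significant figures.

Since Mercator area scale is 1/cos²φ, the true area equals the apparent area multiplied by cos²φ.
True area of drainage basin: 160000 × cos²(74°) = 160000 × 0.07598 = 12160 km².
True area of river delta: 160000 × cos²(4.1°) = 160000 × 0.9949 = 159200 km².
Ratio = 12160 / 159200 ≈ 0.0764.

0.0764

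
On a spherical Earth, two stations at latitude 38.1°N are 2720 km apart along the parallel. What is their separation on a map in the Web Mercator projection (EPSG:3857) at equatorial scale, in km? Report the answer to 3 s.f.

Mercator is conformal, so the point scale is isotropic: h = k = sec φ = 1/cos φ.
Along the parallel, k = sec 38.1° = 1/0.7869 = 1.271.
Map distance = 2720 × 1.271 ≈ 3460 km.

3460 km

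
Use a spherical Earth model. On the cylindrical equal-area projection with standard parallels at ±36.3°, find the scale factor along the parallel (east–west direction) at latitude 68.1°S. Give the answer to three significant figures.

2.16

For cylindrical equal-area with standard parallel φ₀, h = cos φ / cos φ₀ and k = cos φ₀ / cos φ, so h·k = 1.
k = cos 36.3° / cos 68.1° = 0.8059/0.3730 = 2.161.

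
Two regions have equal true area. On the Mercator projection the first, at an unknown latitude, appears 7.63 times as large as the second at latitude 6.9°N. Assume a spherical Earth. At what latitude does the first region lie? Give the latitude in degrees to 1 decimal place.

68.9°

On Mercator, (apparent₁)/(apparent₂) = sec²φ₁ / sec²φ₂ when true areas are equal.
cos²φ₂ / cos²φ₁ = 7.63  ⇒  cos φ₁ = cos 6.9° / √7.63 = 0.9928/2.762 = 0.3594.
φ₁ = arccos(0.3594) ≈ 68.9°.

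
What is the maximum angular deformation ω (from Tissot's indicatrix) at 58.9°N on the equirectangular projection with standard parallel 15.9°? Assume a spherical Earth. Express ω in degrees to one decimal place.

In the equirectangular projection with standard parallel φ₀ = 15.9° (x = Rλ cos φ₀, y = Rφ), meridians are true-scale (h = 1) and the parallel scale is k = cos φ₀ / cos φ.
At 58.9°: h = 1.000, k = 1.862; principal scales a = 1.862, b = 1.000.
sin(ω/2) = (a − b)/(a + b) = 0.8619/2.862 = 0.3012, so ω = 2 arcsin(0.3012) ≈ 35.1°.

35.1°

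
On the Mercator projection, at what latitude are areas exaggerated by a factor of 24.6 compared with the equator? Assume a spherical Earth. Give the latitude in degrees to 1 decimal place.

78.4°

Mercator areal scale is sec²φ.
sec²φ = 24.6  ⇒  cos²φ = 0.04065  ⇒  cos φ = 0.2016.
φ = arccos(0.2016) ≈ 78.4°.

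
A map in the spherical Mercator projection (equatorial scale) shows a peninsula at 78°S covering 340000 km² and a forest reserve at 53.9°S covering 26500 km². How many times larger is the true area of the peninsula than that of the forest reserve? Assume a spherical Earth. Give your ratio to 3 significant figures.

Since Mercator area scale is 1/cos²φ, the true area equals the apparent area multiplied by cos²φ.
True area of peninsula: 340000 × cos²(78°) = 340000 × 0.04323 = 14700 km².
True area of forest reserve: 26500 × cos²(53.9°) = 26500 × 0.3472 = 9200 km².
Ratio = 14700 / 9200 ≈ 1.60.

1.60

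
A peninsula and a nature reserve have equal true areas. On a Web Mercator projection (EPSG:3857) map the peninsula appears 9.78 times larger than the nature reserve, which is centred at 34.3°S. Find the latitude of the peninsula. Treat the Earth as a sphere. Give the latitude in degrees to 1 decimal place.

On Mercator, (apparent₁)/(apparent₂) = sec²φ₁ / sec²φ₂ when true areas are equal.
cos²φ₂ / cos²φ₁ = 9.78  ⇒  cos φ₁ = cos 34.3° / √9.78 = 0.8261/3.127 = 0.2642.
φ₁ = arccos(0.2642) ≈ 74.7°.

74.7°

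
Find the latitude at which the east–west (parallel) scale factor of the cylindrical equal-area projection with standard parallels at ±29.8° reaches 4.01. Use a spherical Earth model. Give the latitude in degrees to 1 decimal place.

Cylindrical equal-area (φ₀ = 29.8°): h = cos φ / cos 29.8° along meridians, k = cos 29.8° / cos φ along parallels; h·k = 1.
k = cos φ₀ / cos φ = 4.01  ⇒  cos φ = cos 29.8° / 4.01 = 0.2164.
φ = arccos(0.2164) ≈ 77.5°.

77.5°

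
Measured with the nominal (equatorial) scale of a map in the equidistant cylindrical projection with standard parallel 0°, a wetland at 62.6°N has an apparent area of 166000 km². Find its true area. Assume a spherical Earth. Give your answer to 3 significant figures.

Plate carrée maps x = Rλ, y = Rφ. The meridian scale is h = 1 and the parallel scale is k = 1/cos φ = sec φ.
Areal scale = h·k = 1 × sec φ; at 62.6°, h = 1.000, k = 2.173, so h·k = 2.173.
True area = apparent / (areal scale) = 166000 / 2.173 ≈ 76400 km².

76400 km²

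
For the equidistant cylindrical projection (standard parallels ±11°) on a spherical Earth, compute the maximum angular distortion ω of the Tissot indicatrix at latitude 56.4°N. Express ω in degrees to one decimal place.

The equidistant cylindrical projection with φ₀ = 11° has h = 1 (meridians true) and k = cos φ₀ / cos φ along parallels.
At 56.4°: h = 1.000, k = 1.774; principal scales a = 1.774, b = 1.000.
sin(ω/2) = (a − b)/(a + b) = 0.7738/2.774 = 0.2790, so ω = 2 arcsin(0.2790) ≈ 32.4°.

32.4°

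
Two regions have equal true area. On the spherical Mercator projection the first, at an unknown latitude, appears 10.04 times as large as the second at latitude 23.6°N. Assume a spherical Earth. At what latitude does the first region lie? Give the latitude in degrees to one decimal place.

73.2°

For equal true areas on Mercator, apparent areas scale as sec²φ, so the ratio is cos²φ₂ / cos²φ₁.
cos²φ₂ / cos²φ₁ = 10.04  ⇒  cos φ₁ = cos 23.6° / √10.04 = 0.9164/3.169 = 0.2892.
φ₁ = arccos(0.2892) ≈ 73.2°.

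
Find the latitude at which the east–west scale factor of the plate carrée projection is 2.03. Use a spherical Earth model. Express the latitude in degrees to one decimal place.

60.5°

Plate carrée: h = 1, k = sec φ along parallels.
sec φ = 2.03  ⇒  cos φ = 0.4926  ⇒  φ ≈ 60.5°.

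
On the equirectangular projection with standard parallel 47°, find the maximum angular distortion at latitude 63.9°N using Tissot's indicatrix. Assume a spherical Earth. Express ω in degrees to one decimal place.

24.9°

The equidistant cylindrical projection with φ₀ = 47° has h = 1 (meridians true) and k = cos φ₀ / cos φ along parallels.
At 63.9°: h = 1.000, k = 1.550; principal scales a = 1.550, b = 1.000.
sin(ω/2) = (a − b)/(a + b) = 0.5502/2.550 = 0.2158, so ω = 2 arcsin(0.2158) ≈ 24.9°.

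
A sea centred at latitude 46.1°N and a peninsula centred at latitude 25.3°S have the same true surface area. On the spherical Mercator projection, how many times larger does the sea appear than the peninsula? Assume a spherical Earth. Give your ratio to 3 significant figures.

1.70

On Mercator, area is exaggerated by sec²φ = 1/cos²φ.
At 46.1°: sec²(46.1°) = 1/0.6934² = 2.080.
At 25.3°: sec²(25.3°) = 1/0.9041² = 1.223.
Ratio = 2.080/1.223 = cos²(25.3°)/cos²(46.1°) ≈ 1.70.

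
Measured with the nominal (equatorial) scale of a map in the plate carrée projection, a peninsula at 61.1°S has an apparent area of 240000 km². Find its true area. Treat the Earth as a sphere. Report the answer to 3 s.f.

In the plate carrée (x = Rλ, y = Rφ), meridians are true-scale (h = 1) and parallels are stretched by k = sec φ.
Areal scale = h·k = 1 × sec φ; at 61.1°, h = 1.000, k = 2.069, so h·k = 2.069.
True area = apparent / (areal scale) = 240000 / 2.069 ≈ 116000 km².

116000 km²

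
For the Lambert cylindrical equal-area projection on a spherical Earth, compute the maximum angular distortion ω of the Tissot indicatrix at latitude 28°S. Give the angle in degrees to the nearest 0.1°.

14.2°

The Lambert cylindrical equal-area projection is the cylindrical equal-area projection with its standard parallel at the equator (φ₀ = 0). For cylindrical equal-area with standard parallel φ₀, h = cos φ / cos φ₀ and k = cos φ₀ / cos φ, so h·k = 1.
At 28°: h = 0.8829, k = 1.133; principal scales a = 1.133, b = 0.8829.
sin(ω/2) = (a − b)/(a + b) = 0.2496/2.016 = 0.1239, so ω = 2 arcsin(0.1239) ≈ 14.2°.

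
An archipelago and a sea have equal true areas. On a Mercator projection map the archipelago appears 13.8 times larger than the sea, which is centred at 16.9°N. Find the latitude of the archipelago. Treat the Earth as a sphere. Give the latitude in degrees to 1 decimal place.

Mercator areal scale is sec²φ, so apparent-area ratio = sec²φ₁ / sec²φ₂ = cos²φ₂ / cos²φ₁.
cos²φ₂ / cos²φ₁ = 13.8  ⇒  cos φ₁ = cos 16.9° / √13.8 = 0.9568/3.715 = 0.2576.
φ₁ = arccos(0.2576) ≈ 75.1°.

75.1°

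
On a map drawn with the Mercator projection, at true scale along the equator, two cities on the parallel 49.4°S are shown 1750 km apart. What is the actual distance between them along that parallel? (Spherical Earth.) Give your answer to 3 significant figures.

The Mercator projection is conformal; its linear scale factor is the same in every direction and equals sec φ = 1/cos φ.
Along the parallel at 49.4°, map distances are exaggerated by k = sec 49.4° = 1.537.
True distance = 1750 / 1.537 = 1750 × cos 49.4° ≈ 1140 km.

1140 km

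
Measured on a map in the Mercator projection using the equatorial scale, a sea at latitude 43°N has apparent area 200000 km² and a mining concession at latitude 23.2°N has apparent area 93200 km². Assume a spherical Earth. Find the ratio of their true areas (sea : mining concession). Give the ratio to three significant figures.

1.36

On Mercator the areal scale is sec²φ, so true area = apparent × cos²φ.
True area of sea: 200000 × cos²(43°) = 200000 × 0.5349 = 107000 km².
True area of mining concession: 93200 × cos²(23.2°) = 93200 × 0.8448 = 78740 km².
Ratio = 107000 / 78740 ≈ 1.36.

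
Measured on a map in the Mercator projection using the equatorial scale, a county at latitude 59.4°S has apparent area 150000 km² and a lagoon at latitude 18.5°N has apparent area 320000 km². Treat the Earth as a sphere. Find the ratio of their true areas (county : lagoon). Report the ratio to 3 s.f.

0.135

Mercator's areal exaggeration is sec²φ; hence true area = (apparent area) · cos²φ.
True area of county: 150000 × cos²(59.4°) = 150000 × 0.2591 = 38870 km².
True area of lagoon: 320000 × cos²(18.5°) = 320000 × 0.8993 = 287800 km².
Ratio = 38870 / 287800 ≈ 0.135.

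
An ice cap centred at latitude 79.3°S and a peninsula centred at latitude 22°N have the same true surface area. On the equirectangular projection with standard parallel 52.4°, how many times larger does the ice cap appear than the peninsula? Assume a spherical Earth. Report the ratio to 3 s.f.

In the equirectangular projection with standard parallel φ₀ = 52.4° (x = Rλ cos φ₀, y = Rφ), meridians are true-scale (h = 1) and the parallel scale is k = cos φ₀ / cos φ.
Areal scale at 79.3°: h·k = 1.000 × 3.286 = 3.286.
Areal scale at 22°: h·k = 1.000 × 0.6581 = 0.6581.
Ratio = 3.286/0.6581 ≈ 4.99.

4.99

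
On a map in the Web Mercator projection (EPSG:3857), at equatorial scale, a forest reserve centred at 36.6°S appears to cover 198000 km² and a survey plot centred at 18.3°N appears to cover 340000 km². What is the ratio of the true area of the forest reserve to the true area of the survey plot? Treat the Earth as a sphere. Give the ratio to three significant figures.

0.416

Since Mercator area scale is 1/cos²φ, the true area equals the apparent area multiplied by cos²φ.
True area of forest reserve: 198000 × cos²(36.6°) = 198000 × 0.6445 = 127600 km².
True area of survey plot: 340000 × cos²(18.3°) = 340000 × 0.9014 = 306500 km².
Ratio = 127600 / 306500 ≈ 0.416.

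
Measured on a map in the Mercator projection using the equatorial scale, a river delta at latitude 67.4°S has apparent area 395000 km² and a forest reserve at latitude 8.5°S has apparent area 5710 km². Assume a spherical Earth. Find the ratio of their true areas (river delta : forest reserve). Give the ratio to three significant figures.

10.4

Mercator's areal exaggeration is sec²φ; hence true area = (apparent area) · cos²φ.
True area of river delta: 395000 × cos²(67.4°) = 395000 × 0.1477 = 58330 km².
True area of forest reserve: 5710 × cos²(8.5°) = 5710 × 0.9782 = 5585 km².
Ratio = 58330 / 5585 ≈ 10.4.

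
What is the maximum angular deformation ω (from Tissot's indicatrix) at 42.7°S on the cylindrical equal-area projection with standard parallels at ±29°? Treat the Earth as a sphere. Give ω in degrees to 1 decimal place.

19.8°

Cylindrical equal-area (φ₀ = 29°): h = cos φ / cos 29° along meridians, k = cos 29° / cos φ along parallels; h·k = 1.
At 42.7°: h = 0.8403, k = 1.190; principal scales a = 1.190, b = 0.8403.
sin(ω/2) = (a − b)/(a + b) = 0.3498/2.030 = 0.1723, so ω = 2 arcsin(0.1723) ≈ 19.8°.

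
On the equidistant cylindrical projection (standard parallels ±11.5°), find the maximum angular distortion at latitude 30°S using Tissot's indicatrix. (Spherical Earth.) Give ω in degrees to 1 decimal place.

The equidistant cylindrical projection with φ₀ = 11.5° has h = 1 (meridians true) and k = cos φ₀ / cos φ along parallels.
At 30°: h = 1.000, k = 1.132; principal scales a = 1.132, b = 1.000.
sin(ω/2) = (a − b)/(a + b) = 0.1315/2.132 = 0.06170, so ω = 2 arcsin(0.06170) ≈ 7.1°.

7.1°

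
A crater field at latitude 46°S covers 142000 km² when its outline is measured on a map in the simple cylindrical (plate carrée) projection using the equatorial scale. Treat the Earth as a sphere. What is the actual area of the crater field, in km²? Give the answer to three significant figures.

In the plate carrée (x = Rλ, y = Rφ), meridians are true-scale (h = 1) and parallels are stretched by k = sec φ.
Areal scale = h·k = 1 × sec φ; at 46°, h = 1.000, k = 1.440, so h·k = 1.440.
True area = apparent / (areal scale) = 142000 / 1.440 ≈ 98600 km².

98600 km²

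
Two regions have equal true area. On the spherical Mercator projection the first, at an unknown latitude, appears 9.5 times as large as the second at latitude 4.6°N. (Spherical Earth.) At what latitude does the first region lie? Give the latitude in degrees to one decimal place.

Mercator areal scale is sec²φ, so apparent-area ratio = sec²φ₁ / sec²φ₂ = cos²φ₂ / cos²φ₁.
cos²φ₂ / cos²φ₁ = 9.5  ⇒  cos φ₁ = cos 4.6° / √9.5 = 0.9968/3.082 = 0.3234.
φ₁ = arccos(0.3234) ≈ 71.1°.

71.1°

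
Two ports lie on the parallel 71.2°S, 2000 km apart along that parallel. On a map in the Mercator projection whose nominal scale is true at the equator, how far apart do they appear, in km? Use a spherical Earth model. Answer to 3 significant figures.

6210 km

For Mercator, h = k = sec φ (a conformal cylindrical projection has a single point scale, 1/cos φ).
Along the parallel, k = sec 71.2° = 1/0.3223 = 3.103.
Map distance = 2000 × 3.103 ≈ 6210 km.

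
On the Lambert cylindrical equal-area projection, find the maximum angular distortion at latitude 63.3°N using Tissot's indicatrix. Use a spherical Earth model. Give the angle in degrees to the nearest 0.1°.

83.2°

The Lambert cylindrical equal-area projection is the cylindrical equal-area projection with its standard parallel at the equator (φ₀ = 0). A cylindrical equal-area projection with standard parallel φ₀ has meridian scale h = cos φ / cos φ₀ and parallel scale k = cos φ₀ / cos φ (so areas are preserved, h·k = 1).
At 63.3°: h = 0.4493, k = 2.226; principal scales a = 2.226, b = 0.4493.
sin(ω/2) = (a − b)/(a + b) = 1.776/2.675 = 0.6640, so ω = 2 arcsin(0.6640) ≈ 83.2°.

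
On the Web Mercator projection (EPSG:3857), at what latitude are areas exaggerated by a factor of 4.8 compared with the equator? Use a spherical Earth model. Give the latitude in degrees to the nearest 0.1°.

Mercator areal scale is sec²φ.
sec²φ = 4.8  ⇒  cos²φ = 0.2083  ⇒  cos φ = 0.4564.
φ = arccos(0.4564) ≈ 62.8°.

62.8°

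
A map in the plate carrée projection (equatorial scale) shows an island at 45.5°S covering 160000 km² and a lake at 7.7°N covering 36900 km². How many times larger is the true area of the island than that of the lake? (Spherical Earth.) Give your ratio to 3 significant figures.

3.07

Plate carrée has h = 1 and k = sec φ, giving areal scale sec φ; true area = (apparent area) · cos φ.
True area of island: 160000 × cos(45.5°) = 160000 × 0.7009 = 112100 km².
True area of lake: 36900 × cos(7.7°) = 36900 × 0.9910 = 36570 km².
Ratio = 112100 / 36570 ≈ 3.07.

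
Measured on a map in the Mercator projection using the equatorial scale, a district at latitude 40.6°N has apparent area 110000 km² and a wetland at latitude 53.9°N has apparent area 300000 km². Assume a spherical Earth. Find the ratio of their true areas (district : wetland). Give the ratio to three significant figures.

On Mercator the areal scale is sec²φ, so true area = apparent × cos²φ.
True area of district: 110000 × cos²(40.6°) = 110000 × 0.5765 = 63410 km².
True area of wetland: 300000 × cos²(53.9°) = 300000 × 0.3472 = 104100 km².
Ratio = 63410 / 104100 ≈ 0.609.

0.609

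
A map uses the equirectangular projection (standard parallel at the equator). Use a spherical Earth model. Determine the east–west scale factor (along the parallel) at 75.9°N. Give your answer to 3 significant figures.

4.10

For the equirectangular projection with φ₀ = 0 (plate carrée), h = 1 along meridians and k = sec φ along parallels.
k = 1/cos 75.9° = 1/0.2436 = 4.105.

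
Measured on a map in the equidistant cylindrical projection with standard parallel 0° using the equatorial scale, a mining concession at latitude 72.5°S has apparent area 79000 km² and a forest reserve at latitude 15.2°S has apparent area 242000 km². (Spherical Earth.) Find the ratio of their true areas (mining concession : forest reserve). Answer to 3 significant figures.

Plate carrée has h = 1 and k = sec φ, giving areal scale sec φ; true area = (apparent area) · cos φ.
True area of mining concession: 79000 × cos(72.5°) = 79000 × 0.3007 = 23760 km².
True area of forest reserve: 242000 × cos(15.2°) = 242000 × 0.9650 = 233500 km².
Ratio = 23760 / 233500 ≈ 0.102.

0.102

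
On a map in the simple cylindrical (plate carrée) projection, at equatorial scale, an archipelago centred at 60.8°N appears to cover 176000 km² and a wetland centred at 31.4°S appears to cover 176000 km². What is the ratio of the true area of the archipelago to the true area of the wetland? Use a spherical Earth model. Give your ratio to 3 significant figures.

0.572

On the plate carrée, areal scale = h·k = 1 × sec φ, so true area = apparent × cos φ.
True area of archipelago: 176000 × cos(60.8°) = 176000 × 0.4879 = 85860 km².
True area of wetland: 176000 × cos(31.4°) = 176000 × 0.8536 = 150200 km².
Ratio = 85860 / 150200 ≈ 0.572.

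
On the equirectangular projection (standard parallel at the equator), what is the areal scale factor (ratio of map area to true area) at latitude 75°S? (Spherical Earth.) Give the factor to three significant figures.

For the equirectangular projection with φ₀ = 0 (plate carrée), h = 1 along meridians and k = sec φ along parallels.
Areal scale = h·k = 1 × sec φ; at 75°, h = 1.000, k = 3.864, so h·k = 3.864.

3.86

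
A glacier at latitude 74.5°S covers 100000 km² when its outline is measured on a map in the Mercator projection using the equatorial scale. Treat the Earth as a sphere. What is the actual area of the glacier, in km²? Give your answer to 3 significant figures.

The Mercator projection is conformal; its linear scale factor is the same in every direction and equals sec φ = 1/cos φ.
Areal scale = k² = sec²φ = 1/cos²(74.5°) = 1/0.2672² = 14.00.
True area = apparent / (areal scale) = 100000 / 14.00 ≈ 7140 km².

7140 km²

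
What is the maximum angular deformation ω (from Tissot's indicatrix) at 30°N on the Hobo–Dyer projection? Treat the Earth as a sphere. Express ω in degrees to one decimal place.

The Hobo–Dyer projection is cylindrical equal-area with φ₀ = 37.5°. Cylindrical equal-area (φ₀ = 37.5°): h = cos φ / cos 37.5° along meridians, k = cos 37.5° / cos φ along parallels; h·k = 1.
At 30°: h = 1.092, k = 0.9161; principal scales a = 1.092, b = 0.9161.
sin(ω/2) = (a − b)/(a + b) = 0.1755/2.008 = 0.08742, so ω = 2 arcsin(0.08742) ≈ 10.0°.

10.0°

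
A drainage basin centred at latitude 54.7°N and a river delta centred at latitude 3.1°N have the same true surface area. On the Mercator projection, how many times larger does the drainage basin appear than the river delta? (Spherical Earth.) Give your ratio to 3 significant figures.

On Mercator, area is exaggerated by sec²φ = 1/cos²φ.
At 54.7°: sec²(54.7°) = 1/0.5779² = 2.995.
At 3.1°: sec²(3.1°) = 1/0.9985² = 1.003.
Ratio = 2.995/1.003 = cos²(3.1°)/cos²(54.7°) ≈ 2.99.

2.99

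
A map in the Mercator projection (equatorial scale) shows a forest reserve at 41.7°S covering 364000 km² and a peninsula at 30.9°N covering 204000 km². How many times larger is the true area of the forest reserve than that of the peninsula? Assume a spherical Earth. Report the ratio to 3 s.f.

Mercator's areal exaggeration is sec²φ; hence true area = (apparent area) · cos²φ.
True area of forest reserve: 364000 × cos²(41.7°) = 364000 × 0.5575 = 202900 km².
True area of peninsula: 204000 × cos²(30.9°) = 204000 × 0.7363 = 150200 km².
Ratio = 202900 / 150200 ≈ 1.35.

1.35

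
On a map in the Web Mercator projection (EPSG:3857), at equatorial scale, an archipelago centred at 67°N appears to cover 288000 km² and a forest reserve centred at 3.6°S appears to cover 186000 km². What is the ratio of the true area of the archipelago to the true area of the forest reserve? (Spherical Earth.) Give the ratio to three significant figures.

On Mercator the areal scale is sec²φ, so true area = apparent × cos²φ.
True area of archipelago: 288000 × cos²(67°) = 288000 × 0.1527 = 43970 km².
True area of forest reserve: 186000 × cos²(3.6°) = 186000 × 0.9961 = 185300 km².
Ratio = 43970 / 185300 ≈ 0.237.

0.237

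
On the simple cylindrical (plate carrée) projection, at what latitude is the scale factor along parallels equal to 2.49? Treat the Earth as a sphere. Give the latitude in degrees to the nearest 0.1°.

Plate carrée: h = 1, k = sec φ along parallels.
sec φ = 2.49  ⇒  cos φ = 0.4016  ⇒  φ ≈ 66.3°.

66.3°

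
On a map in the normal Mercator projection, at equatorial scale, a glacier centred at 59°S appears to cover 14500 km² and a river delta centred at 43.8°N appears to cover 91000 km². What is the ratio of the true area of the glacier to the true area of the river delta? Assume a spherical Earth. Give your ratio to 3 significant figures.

Since Mercator area scale is 1/cos²φ, the true area equals the apparent area multiplied by cos²φ.
True area of glacier: 14500 × cos²(59°) = 14500 × 0.2653 = 3846 km².
True area of river delta: 91000 × cos²(43.8°) = 91000 × 0.5209 = 47410 km².
Ratio = 3846 / 47410 ≈ 0.0811.

0.0811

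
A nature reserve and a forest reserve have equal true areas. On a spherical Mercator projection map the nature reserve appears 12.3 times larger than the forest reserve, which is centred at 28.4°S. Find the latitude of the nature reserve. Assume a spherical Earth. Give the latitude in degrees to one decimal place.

75.5°

For equal true areas on Mercator, apparent areas scale as sec²φ, so the ratio is cos²φ₂ / cos²φ₁.
cos²φ₂ / cos²φ₁ = 12.3  ⇒  cos φ₁ = cos 28.4° / √12.3 = 0.8796/3.507 = 0.2508.
φ₁ = arccos(0.2508) ≈ 75.5°.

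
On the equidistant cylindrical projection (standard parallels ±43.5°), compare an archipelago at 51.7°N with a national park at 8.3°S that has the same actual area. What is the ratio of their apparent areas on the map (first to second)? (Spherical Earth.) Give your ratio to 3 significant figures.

1.60

In the equirectangular projection with standard parallel φ₀ = 43.5° (x = Rλ cos φ₀, y = Rφ), meridians are true-scale (h = 1) and the parallel scale is k = cos φ₀ / cos φ.
Areal scale at 51.7°: h·k = 1.000 × 1.170 = 1.170.
Areal scale at 8.3°: h·k = 1.000 × 0.7331 = 0.7331.
Ratio = 1.170/0.7331 ≈ 1.60.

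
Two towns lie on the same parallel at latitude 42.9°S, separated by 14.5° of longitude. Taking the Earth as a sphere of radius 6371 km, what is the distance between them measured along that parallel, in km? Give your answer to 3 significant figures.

1180 km

Arc length along a parallel = R cos φ · Δλ (with Δλ in radians).
= 6371 × cos 42.9° × (14.5° × π/180) = 6371 × 0.7325 × 0.2531 ≈ 1180 km.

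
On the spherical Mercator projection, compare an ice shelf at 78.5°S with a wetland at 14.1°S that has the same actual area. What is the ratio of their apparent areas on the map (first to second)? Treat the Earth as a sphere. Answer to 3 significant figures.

Mercator areal scale is sec²φ.
At 78.5°: sec²(78.5°) = 1/0.1994² = 25.16.
At 14.1°: sec²(14.1°) = 1/0.9699² = 1.063.
Ratio = 25.16/1.063 = cos²(14.1°)/cos²(78.5°) ≈ 23.7.

23.7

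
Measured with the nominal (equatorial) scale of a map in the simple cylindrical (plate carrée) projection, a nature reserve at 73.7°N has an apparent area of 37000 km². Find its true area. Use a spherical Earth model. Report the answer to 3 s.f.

For the equirectangular projection with φ₀ = 0 (plate carrée), h = 1 along meridians and k = sec φ along parallels.
Areal scale = h·k = 1 × sec φ; at 73.7°, h = 1.000, k = 3.563, so h·k = 3.563.
True area = apparent / (areal scale) = 37000 / 3.563 ≈ 10400 km².

10400 km²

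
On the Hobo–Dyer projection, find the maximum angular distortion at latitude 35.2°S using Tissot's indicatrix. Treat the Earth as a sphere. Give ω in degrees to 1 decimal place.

3.4°

Hobo–Dyer is a cylindrical equal-area projection with standard parallels at ±37.5°. Cylindrical equal-area (φ₀ = 37.5°): h = cos φ / cos 37.5° along meridians, k = cos 37.5° / cos φ along parallels; h·k = 1.
At 35.2°: h = 1.030, k = 0.9709; principal scales a = 1.030, b = 0.9709.
sin(ω/2) = (a − b)/(a + b) = 0.05910/2.001 = 0.02954, so ω = 2 arcsin(0.02954) ≈ 3.4°.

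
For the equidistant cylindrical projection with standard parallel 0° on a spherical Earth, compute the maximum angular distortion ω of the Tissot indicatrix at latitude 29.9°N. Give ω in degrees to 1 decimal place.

8.2°

For the equirectangular projection with φ₀ = 0 (plate carrée), h = 1 along meridians and k = sec φ along parallels.
At 29.9°: h = 1.000, k = 1.154; principal scales a = 1.154, b = 1.000.
sin(ω/2) = (a − b)/(a + b) = 0.1535/2.154 = 0.07130, so ω = 2 arcsin(0.07130) ≈ 8.2°.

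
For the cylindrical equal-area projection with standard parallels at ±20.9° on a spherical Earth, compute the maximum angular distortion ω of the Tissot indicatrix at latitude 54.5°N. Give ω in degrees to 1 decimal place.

52.5°

Cylindrical equal-area (φ₀ = 20.9°): h = cos φ / cos 20.9° along meridians, k = cos 20.9° / cos φ along parallels; h·k = 1.
At 54.5°: h = 0.6216, k = 1.609; principal scales a = 1.609, b = 0.6216.
sin(ω/2) = (a − b)/(a + b) = 0.9871/2.230 = 0.4426, so ω = 2 arcsin(0.4426) ≈ 52.5°.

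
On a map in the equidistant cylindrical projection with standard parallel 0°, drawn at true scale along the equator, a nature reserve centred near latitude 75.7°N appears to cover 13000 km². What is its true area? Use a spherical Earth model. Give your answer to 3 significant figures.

3210 km²

For the equirectangular projection with φ₀ = 0 (plate carrée), h = 1 along meridians and k = sec φ along parallels.
Areal scale = h·k = 1 × sec φ; at 75.7°, h = 1.000, k = 4.049, so h·k = 4.049.
True area = apparent / (areal scale) = 13000 / 4.049 ≈ 3210 km².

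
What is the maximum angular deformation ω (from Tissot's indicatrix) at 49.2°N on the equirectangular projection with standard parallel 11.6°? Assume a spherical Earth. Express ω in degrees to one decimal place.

With standard parallel φ₀ = 11.6°, the equirectangular projection gives x = Rλ cos φ₀, y = Rφ, so h = 1 and k = cos 11.6° / cos φ.
At 49.2°: h = 1.000, k = 1.499; principal scales a = 1.499, b = 1.000.
sin(ω/2) = (a − b)/(a + b) = 0.4991/2.499 = 0.1997, so ω = 2 arcsin(0.1997) ≈ 23.0°.

23.0°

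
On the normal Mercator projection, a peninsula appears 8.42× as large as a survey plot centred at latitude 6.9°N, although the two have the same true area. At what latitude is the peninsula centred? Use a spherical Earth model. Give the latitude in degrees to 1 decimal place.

70.0°

On Mercator, (apparent₁)/(apparent₂) = sec²φ₁ / sec²φ₂ when true areas are equal.
cos²φ₂ / cos²φ₁ = 8.42  ⇒  cos φ₁ = cos 6.9° / √8.42 = 0.9928/2.902 = 0.3421.
φ₁ = arccos(0.3421) ≈ 70.0°.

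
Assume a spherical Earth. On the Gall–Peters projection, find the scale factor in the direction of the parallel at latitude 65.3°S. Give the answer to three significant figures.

The Gall–Peters projection is cylindrical equal-area with φ₀ = 45°. Cylindrical equal-area (φ₀ = 45°): h = cos φ / cos 45° along meridians, k = cos 45° / cos φ along parallels; h·k = 1.
k = cos 45° / cos 65.3° = 0.7071/0.4179 = 1.692.

1.69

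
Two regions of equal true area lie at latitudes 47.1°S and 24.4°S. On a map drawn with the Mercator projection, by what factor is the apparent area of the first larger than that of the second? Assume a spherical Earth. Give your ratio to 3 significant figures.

On Mercator, area is exaggerated by sec²φ = 1/cos²φ.
At 47.1°: sec²(47.1°) = 1/0.6807² = 2.158.
At 24.4°: sec²(24.4°) = 1/0.9107² = 1.206.
Ratio = 2.158/1.206 = cos²(24.4°)/cos²(47.1°) ≈ 1.79.

1.79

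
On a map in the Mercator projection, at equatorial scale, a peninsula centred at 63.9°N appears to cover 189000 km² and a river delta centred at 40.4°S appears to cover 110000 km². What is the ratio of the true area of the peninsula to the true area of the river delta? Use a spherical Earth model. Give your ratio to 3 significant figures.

0.573

Since Mercator area scale is 1/cos²φ, the true area equals the apparent area multiplied by cos²φ.
True area of peninsula: 189000 × cos²(63.9°) = 189000 × 0.1935 = 36580 km².
True area of river delta: 110000 × cos²(40.4°) = 110000 × 0.5799 = 63790 km².
Ratio = 36580 / 63790 ≈ 0.573.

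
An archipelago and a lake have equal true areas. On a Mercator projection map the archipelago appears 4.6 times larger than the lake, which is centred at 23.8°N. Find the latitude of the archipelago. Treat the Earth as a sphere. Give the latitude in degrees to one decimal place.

64.7°

Mercator areal scale is sec²φ, so apparent-area ratio = sec²φ₁ / sec²φ₂ = cos²φ₂ / cos²φ₁.
cos²φ₂ / cos²φ₁ = 4.6  ⇒  cos φ₁ = cos 23.8° / √4.6 = 0.9150/2.145 = 0.4266.
φ₁ = arccos(0.4266) ≈ 64.7°.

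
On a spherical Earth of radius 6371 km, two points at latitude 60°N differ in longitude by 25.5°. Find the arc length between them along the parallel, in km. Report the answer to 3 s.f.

Arc length along a parallel = R cos φ · Δλ (with Δλ in radians).
= 6371 × cos 60° × (25.5° × π/180) = 6371 × 0.5000 × 0.4451 ≈ 1420 km.

1420 km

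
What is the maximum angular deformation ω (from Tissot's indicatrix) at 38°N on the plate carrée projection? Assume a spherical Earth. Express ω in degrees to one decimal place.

13.6°

In the plate carrée (x = Rλ, y = Rφ), meridians are true-scale (h = 1) and parallels are stretched by k = sec φ.
At 38°: h = 1.000, k = 1.269; principal scales a = 1.269, b = 1.000.
sin(ω/2) = (a − b)/(a + b) = 0.2690/2.269 = 0.1186, so ω = 2 arcsin(0.1186) ≈ 13.6°.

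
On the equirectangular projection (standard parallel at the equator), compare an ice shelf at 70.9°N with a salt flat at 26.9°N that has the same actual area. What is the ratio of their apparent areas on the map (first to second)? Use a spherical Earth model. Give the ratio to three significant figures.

For the equirectangular projection with φ₀ = 0 (plate carrée), h = 1 along meridians and k = sec φ along parallels.
Areal scale at 70.9°: h·k = 1.000 × 3.056 = 3.056.
Areal scale at 26.9°: h·k = 1.000 × 1.121 = 1.121.
Ratio = 3.056/1.121 ≈ 2.73.

2.73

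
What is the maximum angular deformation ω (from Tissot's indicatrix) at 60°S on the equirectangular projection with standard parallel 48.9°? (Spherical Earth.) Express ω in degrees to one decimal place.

15.6°

In the equirectangular projection with standard parallel φ₀ = 48.9° (x = Rλ cos φ₀, y = Rφ), meridians are true-scale (h = 1) and the parallel scale is k = cos φ₀ / cos φ.
At 60°: h = 1.000, k = 1.315; principal scales a = 1.315, b = 1.000.
sin(ω/2) = (a − b)/(a + b) = 0.3148/2.315 = 0.1360, so ω = 2 arcsin(0.1360) ≈ 15.6°.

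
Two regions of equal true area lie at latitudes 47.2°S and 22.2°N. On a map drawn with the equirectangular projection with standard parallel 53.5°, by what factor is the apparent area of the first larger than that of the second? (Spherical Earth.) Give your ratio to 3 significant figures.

The equidistant cylindrical projection with φ₀ = 53.5° has h = 1 (meridians true) and k = cos φ₀ / cos φ along parallels.
Areal scale at 47.2°: h·k = 1.000 × 0.8755 = 0.8755.
Areal scale at 22.2°: h·k = 1.000 × 0.6424 = 0.6424.
Ratio = 0.8755/0.6424 ≈ 1.36.

1.36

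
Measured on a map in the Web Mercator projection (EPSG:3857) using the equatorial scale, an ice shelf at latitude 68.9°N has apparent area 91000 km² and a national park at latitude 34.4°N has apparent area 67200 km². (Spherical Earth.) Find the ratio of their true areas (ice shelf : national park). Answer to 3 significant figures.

0.258

Since Mercator area scale is 1/cos²φ, the true area equals the apparent area multiplied by cos²φ.
True area of ice shelf: 91000 × cos²(68.9°) = 91000 × 0.1296 = 11790 km².
True area of national park: 67200 × cos²(34.4°) = 67200 × 0.6808 = 45750 km².
Ratio = 11790 / 45750 ≈ 0.258.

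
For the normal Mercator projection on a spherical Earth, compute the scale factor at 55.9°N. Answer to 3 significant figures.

For Mercator, h = k = sec φ (a conformal cylindrical projection has a single point scale, 1/cos φ).
k = 1/cos 55.9° = 1/0.5606 = 1.784.

1.78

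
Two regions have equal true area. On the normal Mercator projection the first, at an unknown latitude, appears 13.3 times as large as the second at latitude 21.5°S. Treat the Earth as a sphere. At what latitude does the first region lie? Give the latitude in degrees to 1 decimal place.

75.2°

On Mercator, (apparent₁)/(apparent₂) = sec²φ₁ / sec²φ₂ when true areas are equal.
cos²φ₂ / cos²φ₁ = 13.3  ⇒  cos φ₁ = cos 21.5° / √13.3 = 0.9304/3.647 = 0.2551.
φ₁ = arccos(0.2551) ≈ 75.2°.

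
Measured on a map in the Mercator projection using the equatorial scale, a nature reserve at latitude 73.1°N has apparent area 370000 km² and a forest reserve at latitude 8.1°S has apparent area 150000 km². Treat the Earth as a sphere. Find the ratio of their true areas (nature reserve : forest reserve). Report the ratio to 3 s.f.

Mercator's areal exaggeration is sec²φ; hence true area = (apparent area) · cos²φ.
True area of nature reserve: 370000 × cos²(73.1°) = 370000 × 0.08451 = 31270 km².
True area of forest reserve: 150000 × cos²(8.1°) = 150000 × 0.9801 = 147000 km².
Ratio = 31270 / 147000 ≈ 0.213.

0.213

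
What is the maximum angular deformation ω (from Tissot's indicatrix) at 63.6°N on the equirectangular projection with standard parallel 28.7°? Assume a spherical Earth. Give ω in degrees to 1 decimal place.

38.2°

In the equirectangular projection with standard parallel φ₀ = 28.7° (x = Rλ cos φ₀, y = Rφ), meridians are true-scale (h = 1) and the parallel scale is k = cos φ₀ / cos φ.
At 63.6°: h = 1.000, k = 1.973; principal scales a = 1.973, b = 1.000.
sin(ω/2) = (a − b)/(a + b) = 0.9727/2.973 = 0.3272, so ω = 2 arcsin(0.3272) ≈ 38.2°.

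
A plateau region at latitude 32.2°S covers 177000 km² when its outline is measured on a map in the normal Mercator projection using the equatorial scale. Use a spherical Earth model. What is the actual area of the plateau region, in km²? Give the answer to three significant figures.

For Mercator, h = k = sec φ (a conformal cylindrical projection has a single point scale, 1/cos φ).
Areal scale = k² = sec²φ = 1/cos²(32.2°) = 1/0.8462² = 1.397.
True area = apparent / (areal scale) = 177000 / 1.397 ≈ 127000 km².

127000 km²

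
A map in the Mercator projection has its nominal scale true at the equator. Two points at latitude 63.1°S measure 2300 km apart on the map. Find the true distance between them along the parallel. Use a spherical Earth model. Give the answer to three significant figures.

For Mercator, h = k = sec φ (a conformal cylindrical projection has a single point scale, 1/cos φ).
Along the parallel at 63.1°, map distances are exaggerated by k = sec 63.1° = 2.210.
True distance = 2300 / 2.210 = 2300 × cos 63.1° ≈ 1040 km.

1040 km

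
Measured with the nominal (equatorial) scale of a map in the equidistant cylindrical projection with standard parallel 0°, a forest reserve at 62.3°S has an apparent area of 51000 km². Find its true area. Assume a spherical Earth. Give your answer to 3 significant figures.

23700 km²

Plate carrée maps x = Rλ, y = Rφ. The meridian scale is h = 1 and the parallel scale is k = 1/cos φ = sec φ.
Areal scale = h·k = 1 × sec φ; at 62.3°, h = 1.000, k = 2.151, so h·k = 2.151.
True area = apparent / (areal scale) = 51000 / 2.151 ≈ 23700 km².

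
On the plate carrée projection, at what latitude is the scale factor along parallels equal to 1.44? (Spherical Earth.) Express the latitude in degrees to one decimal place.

46.0°

Plate carrée: h = 1, k = sec φ along parallels.
sec φ = 1.44  ⇒  cos φ = 0.6944  ⇒  φ ≈ 46.0°.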